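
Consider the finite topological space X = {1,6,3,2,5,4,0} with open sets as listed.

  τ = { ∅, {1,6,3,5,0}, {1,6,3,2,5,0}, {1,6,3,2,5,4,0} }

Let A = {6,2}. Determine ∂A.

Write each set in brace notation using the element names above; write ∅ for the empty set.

open subsets of A: ∅; so int(A) = ∅
closure: X∖int(X∖A) = X∖∅ = {1,6,3,2,5,4,0}
∂A = {1,6,3,2,5,4,0} minus ∅ = {1,6,3,2,5,4,0}

{1,6,3,2,5,4,0}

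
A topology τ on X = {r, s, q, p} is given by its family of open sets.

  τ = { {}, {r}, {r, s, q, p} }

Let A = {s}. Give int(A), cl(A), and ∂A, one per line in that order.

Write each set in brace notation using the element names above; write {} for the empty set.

int(A) = {}
cl(A)  = {s, q, p}
∂A     = {s, q, p}

open subsets of A: {}; so int(A) = {}
closure: X∖int(X∖A) = X∖{r} = {s, q, p}
∂A = {s, q, p} minus {} = {s, q, p}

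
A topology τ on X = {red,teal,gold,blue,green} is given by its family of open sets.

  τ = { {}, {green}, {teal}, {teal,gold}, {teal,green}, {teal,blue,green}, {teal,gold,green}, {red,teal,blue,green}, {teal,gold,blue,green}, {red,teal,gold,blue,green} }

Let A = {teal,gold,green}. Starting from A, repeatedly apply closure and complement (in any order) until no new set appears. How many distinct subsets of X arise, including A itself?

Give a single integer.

closure: X∖int(X∖A) = X∖{} = {red,teal,gold,blue,green}
Let k=closure and c=complement:
  1. A     = {teal,gold,green}
  2. kA    = {red,teal,gold,blue,green}
  3. cA    = {red,blue}
  4. ckA   = {}
— saturated at 4

4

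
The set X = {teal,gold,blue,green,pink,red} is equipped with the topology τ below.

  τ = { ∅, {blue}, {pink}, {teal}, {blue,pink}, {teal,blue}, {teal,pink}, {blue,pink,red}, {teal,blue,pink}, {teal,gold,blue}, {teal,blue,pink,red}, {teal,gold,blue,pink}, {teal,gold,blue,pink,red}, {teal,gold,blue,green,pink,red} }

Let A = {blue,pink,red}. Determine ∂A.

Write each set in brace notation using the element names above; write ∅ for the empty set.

opens ⊆ A: ∅, {blue}, {pink}, {blue,pink}, {blue,pink,red}; union → int = {blue,pink,red}
complement {teal,gold,green}; its interior {teal}; cl(A) = X∖{teal} = {gold,blue,green,pink,red}
boundary = {gold,blue,green,pink,red} ∖ {blue,pink,red} = {gold,green}

{gold,green}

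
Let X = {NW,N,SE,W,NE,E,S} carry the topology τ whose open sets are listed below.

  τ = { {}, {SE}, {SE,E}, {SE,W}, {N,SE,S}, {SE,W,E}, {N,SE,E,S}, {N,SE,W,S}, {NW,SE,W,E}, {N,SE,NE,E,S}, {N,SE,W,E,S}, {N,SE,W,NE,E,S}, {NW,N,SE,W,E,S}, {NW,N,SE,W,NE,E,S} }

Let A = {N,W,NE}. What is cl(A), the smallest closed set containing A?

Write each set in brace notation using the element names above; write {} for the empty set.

closure: X∖int(X∖A) = X∖{SE,E} = {NW,N,W,NE,S}

{NW,N,W,NE,S}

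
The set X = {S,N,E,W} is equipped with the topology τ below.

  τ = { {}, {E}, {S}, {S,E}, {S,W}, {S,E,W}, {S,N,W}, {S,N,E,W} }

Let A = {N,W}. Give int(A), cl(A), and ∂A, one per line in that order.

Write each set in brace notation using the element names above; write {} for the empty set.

int(A) = {}
cl(A)  = {N,W}
∂A     = {N,W}

open subsets of A: {}; so int(A) = {}
closure: X∖int(X∖A) = X∖{S,E} = {N,W}
∂A = {N,W} minus {} = {N,W}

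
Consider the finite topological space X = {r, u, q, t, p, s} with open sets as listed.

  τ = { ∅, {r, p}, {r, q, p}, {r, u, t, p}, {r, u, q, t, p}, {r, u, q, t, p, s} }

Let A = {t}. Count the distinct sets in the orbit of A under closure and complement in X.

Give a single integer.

X∖A={r, u, q, p, s}, int(X∖A)={r, q, p}, hence cl(A)={u, t, s}
Orbit (k=closure, c=complement):
  1. A     = {t}
  2. kA    = {u, t, s}
  3. cA    = {r, u, q, p, s}
  4. ckA   = {r, q, p}
  5. kcA   = {r, u, q, t, p, s}
  6. ckcA  = ∅
(closed under both — stop)

6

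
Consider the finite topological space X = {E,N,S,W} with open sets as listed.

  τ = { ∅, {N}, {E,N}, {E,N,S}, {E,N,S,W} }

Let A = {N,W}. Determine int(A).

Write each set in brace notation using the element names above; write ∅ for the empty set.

open subsets of A: ∅, {N}; so int(A) = {N}

{N}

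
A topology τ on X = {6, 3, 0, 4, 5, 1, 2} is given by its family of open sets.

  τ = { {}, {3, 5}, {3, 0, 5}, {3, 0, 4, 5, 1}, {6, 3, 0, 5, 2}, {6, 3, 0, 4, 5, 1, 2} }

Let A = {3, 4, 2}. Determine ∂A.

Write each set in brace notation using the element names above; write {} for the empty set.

U open, U⊆A: {}. int(A) = ⋃ = {}
X∖A={6, 0, 5, 1}, int(X∖A)={}, hence cl(A)={6, 3, 0, 4, 5, 1, 2}
∂A: remove int from cl → {6, 3, 0, 4, 5, 1, 2}

{6, 3, 0, 4, 5, 1, 2}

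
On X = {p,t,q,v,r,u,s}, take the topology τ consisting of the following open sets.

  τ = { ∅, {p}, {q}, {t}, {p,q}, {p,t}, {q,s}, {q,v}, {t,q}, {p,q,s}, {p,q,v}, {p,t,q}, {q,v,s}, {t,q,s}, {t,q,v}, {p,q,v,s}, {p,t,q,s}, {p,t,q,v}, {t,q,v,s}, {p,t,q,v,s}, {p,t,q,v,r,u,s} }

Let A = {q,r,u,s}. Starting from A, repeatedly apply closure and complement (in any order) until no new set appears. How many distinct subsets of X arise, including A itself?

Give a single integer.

X∖A={p,t,v}, int(X∖A)={p,t}, hence cl(A)={q,v,r,u,s}
Orbit (k=closure, c=complement):
  1. A     = {q,r,u,s}
  2. kA    = {q,v,r,u,s}
  3. cA    = {p,t,v}
  4. ckA   = {p,t}
  5. kcA   = {p,t,v,r,u}
  6. kckA  = {p,t,r,u}
  7. ckcA  = {q,s}
  8. ckckA = {q,v,s}
(closed under both — stop)

8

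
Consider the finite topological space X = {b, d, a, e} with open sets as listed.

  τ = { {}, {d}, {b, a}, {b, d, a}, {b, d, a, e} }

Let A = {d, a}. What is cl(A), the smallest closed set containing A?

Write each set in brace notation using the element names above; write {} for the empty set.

cl via duality: int({b, e}) = {}, so X∖{} = {b, d, a, e}

{b, d, a, e}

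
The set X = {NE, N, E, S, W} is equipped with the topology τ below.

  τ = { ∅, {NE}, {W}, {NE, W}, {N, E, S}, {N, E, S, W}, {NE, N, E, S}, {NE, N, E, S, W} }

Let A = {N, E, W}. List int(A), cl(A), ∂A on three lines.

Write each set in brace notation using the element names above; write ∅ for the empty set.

open subsets of A: ∅, {W}; so int(A) = {W}
closure: X∖int(X∖A) = X∖{NE} = {N, E, S, W}
∂A = {N, E, S, W} minus {W} = {N, E, S}

int(A) = {W}
cl(A)  = {N, E, S, W}
∂A     = {N, E, S}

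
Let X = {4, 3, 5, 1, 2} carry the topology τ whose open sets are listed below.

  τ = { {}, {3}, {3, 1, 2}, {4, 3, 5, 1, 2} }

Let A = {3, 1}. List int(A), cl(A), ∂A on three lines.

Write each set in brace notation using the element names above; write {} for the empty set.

int(A) = {3}
cl(A)  = {4, 3, 5, 1, 2}
∂A     = {4, 5, 1, 2}

interior: largest open inside A is {3} (from {}, {3})
cl via duality: int({4, 5, 2}) = {}, so X∖{} = {4, 3, 5, 1, 2}
cl∖int = {4, 5, 1, 2}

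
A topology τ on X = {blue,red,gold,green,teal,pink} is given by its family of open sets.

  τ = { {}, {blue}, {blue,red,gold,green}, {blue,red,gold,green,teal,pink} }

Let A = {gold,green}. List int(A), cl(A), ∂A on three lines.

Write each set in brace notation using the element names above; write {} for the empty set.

int(A) = {}
cl(A)  = {red,gold,green,teal,pink}
∂A     = {red,gold,green,teal,pink}

open subsets of A: {}; so int(A) = {}
closure: X∖int(X∖A) = X∖{blue} = {red,gold,green,teal,pink}
∂A = {red,gold,green,teal,pink} minus {} = {red,gold,green,teal,pink}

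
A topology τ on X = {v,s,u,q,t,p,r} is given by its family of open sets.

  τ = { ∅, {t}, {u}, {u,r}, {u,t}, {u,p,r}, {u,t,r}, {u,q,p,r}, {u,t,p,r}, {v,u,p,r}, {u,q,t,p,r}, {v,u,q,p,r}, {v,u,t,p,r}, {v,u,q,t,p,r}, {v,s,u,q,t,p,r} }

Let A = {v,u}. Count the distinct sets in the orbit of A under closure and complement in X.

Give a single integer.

8

complement {s,q,t,p,r}; its interior {t}; cl(A) = X∖{t} = {v,s,u,q,p,r}
With k = closure, c = complement:
  1. A     = {v,u}
  2. kA    = {v,s,u,q,p,r}
  3. cA    = {s,q,t,p,r}
  4. ckA   = {t}
  5. kcA   = {v,s,q,t,p,r}
  6. kckA  = {s,t}
  7. ckcA  = {u}
  8. ckckA = {v,u,q,p,r}
k, c of each give nothing new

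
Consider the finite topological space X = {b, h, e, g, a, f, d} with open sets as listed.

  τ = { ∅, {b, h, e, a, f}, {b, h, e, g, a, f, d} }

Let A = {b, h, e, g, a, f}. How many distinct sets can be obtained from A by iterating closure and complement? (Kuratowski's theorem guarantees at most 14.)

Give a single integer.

X∖A={d}, int(X∖A)=∅, hence cl(A)={b, h, e, g, a, f, d}
Orbit (k=closure, c=complement):
  1. A     = {b, h, e, g, a, f}
  2. kA    = {b, h, e, g, a, f, d}
  3. cA    = {d}
  4. ckA   = ∅
  5. kcA   = {g, d}
  6. ckcA  = {b, h, e, a, f}
(closed under both — stop)

6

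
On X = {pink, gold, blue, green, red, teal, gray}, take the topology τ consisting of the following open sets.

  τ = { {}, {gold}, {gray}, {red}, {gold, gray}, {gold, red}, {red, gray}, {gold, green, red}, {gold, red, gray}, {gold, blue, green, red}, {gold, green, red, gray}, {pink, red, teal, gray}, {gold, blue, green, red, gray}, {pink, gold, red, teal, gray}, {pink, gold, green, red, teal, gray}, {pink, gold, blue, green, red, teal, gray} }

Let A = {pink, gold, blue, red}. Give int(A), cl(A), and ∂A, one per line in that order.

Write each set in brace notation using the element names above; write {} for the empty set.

int(A) = {gold, red}
cl(A)  = {pink, gold, blue, green, red, teal}
∂A     = {pink, blue, green, teal}

open subsets of A: {}, {gold}, {red}, {gold, red}; so int(A) = {gold, red}
closure: X∖int(X∖A) = X∖{gray} = {pink, gold, blue, green, red, teal}
∂A = {pink, gold, blue, green, red, teal} minus {gold, red} = {pink, blue, green, teal}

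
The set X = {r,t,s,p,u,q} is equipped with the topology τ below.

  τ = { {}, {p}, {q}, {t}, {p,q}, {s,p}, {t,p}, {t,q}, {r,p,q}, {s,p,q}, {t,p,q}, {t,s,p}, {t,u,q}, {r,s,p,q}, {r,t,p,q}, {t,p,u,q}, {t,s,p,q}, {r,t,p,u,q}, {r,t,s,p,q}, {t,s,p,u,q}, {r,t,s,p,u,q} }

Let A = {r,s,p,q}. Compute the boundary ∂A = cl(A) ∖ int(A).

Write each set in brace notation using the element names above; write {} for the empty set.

{u}

opens ⊆ A: {}, {p}, {q}, {s,p}, {p,q}, {s,p,q}, {r,p,q}, {r,s,p,q}; union → int = {r,s,p,q}
complement {t,u}; its interior {t}; cl(A) = X∖{t} = {r,s,p,u,q}
boundary = {r,s,p,u,q} ∖ {r,s,p,q} = {u}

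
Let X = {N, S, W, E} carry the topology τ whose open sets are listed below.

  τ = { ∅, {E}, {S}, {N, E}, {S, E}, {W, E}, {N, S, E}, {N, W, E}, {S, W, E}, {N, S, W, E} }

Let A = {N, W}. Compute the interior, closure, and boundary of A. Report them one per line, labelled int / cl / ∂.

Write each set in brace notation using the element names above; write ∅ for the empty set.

int(A) = ∅
cl(A)  = {N, W}
∂A     = {N, W}

opens ⊆ A: ∅; union → int = ∅
complement {S, E}; its interior {S, E}; cl(A) = X∖{S, E} = {N, W}
boundary = {N, W} ∖ ∅ = {N, W}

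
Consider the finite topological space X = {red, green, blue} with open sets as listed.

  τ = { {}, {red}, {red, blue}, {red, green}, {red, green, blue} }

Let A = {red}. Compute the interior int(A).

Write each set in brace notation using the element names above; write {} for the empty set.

open subsets of A: {}, {red}; so int(A) = {red}

{red}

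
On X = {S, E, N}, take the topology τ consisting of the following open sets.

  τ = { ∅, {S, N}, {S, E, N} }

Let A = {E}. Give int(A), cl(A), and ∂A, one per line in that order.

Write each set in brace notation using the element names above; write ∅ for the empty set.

opens ⊆ A: ∅; union → int = ∅
complement {S, N}; its interior {S, N}; cl(A) = X∖{S, N} = {E}
boundary = {E} ∖ ∅ = {E}

int(A) = ∅
cl(A)  = {E}
∂A     = {E}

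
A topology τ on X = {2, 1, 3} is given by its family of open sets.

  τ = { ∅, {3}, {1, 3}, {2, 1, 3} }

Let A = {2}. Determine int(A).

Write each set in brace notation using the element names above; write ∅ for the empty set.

∅

opens ⊆ A: ∅; union → int = ∅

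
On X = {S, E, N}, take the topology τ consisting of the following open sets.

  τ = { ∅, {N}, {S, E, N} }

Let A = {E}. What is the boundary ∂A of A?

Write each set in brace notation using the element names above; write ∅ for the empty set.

interior: largest open inside A is ∅ (from ∅)
cl via duality: int({S, N}) = {N}, so X∖{N} = {S, E}
cl∖int = {S, E}

{S, E}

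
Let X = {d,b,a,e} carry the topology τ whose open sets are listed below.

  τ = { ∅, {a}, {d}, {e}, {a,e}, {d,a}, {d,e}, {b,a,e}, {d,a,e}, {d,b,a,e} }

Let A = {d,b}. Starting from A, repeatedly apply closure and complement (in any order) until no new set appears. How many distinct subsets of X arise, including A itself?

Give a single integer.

4

cl via duality: int({a,e}) = {a,e}, so X∖{a,e} = {d,b}
Write k for closure, c for complement:
  1. A     = {d,b}
  2. cA    = {a,e}
  3. kcA   = {b,a,e}
  4. ckcA  = {d}
applying k or c yields no new set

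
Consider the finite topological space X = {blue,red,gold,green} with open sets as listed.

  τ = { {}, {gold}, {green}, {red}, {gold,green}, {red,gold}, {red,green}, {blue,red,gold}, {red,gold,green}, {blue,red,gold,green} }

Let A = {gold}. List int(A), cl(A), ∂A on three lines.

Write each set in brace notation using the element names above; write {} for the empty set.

int(A) = {gold}
cl(A)  = {blue,gold}
∂A     = {blue}

U open, U⊆A: {}, {gold}. int(A) = ⋃ = {gold}
X∖A={blue,red,green}, int(X∖A)={red,green}, hence cl(A)={blue,gold}
∂A: remove int from cl → {blue}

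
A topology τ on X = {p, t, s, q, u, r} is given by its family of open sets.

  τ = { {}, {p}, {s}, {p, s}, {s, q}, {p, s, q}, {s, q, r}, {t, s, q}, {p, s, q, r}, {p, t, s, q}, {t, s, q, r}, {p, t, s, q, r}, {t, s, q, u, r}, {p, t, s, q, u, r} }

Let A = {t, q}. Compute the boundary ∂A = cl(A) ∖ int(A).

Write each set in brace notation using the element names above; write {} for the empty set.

interior: largest open inside A is {} (from {})
cl via duality: int({p, s, u, r}) = {p, s}, so X∖{p, s} = {t, q, u, r}
cl∖int = {t, q, u, r}

{t, q, u, r}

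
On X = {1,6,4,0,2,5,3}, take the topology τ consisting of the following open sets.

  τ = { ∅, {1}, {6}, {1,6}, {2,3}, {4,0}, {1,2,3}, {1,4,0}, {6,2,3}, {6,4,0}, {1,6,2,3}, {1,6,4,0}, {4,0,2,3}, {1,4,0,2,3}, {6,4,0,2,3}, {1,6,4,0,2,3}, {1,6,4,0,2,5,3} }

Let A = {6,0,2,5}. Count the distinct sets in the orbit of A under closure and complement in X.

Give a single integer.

complement {1,4,3}; its interior {1}; cl(A) = X∖{1} = {6,4,0,2,5,3}
With k = closure, c = complement:
  1. A     = {6,0,2,5}
  2. kA    = {6,4,0,2,5,3}
  3. cA    = {1,4,3}
  4. ckA   = {1}
  5. kcA   = {1,4,0,2,5,3}
  6. kckA  = {1,5}
  7. ckcA  = {6}
  8. ckckA = {6,4,0,2,3}
  9. kckcA = {6,5}
  10. ckckcA = {1,4,0,2,3}
k, c of each give nothing new

10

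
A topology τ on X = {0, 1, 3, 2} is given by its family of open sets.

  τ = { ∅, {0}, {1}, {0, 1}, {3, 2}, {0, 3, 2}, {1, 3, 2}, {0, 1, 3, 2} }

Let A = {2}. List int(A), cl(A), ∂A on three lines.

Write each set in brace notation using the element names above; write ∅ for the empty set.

int(A) = ∅
cl(A)  = {3, 2}
∂A     = {3, 2}

opens ⊆ A: ∅; union → int = ∅
complement {0, 1, 3}; its interior {0, 1}; cl(A) = X∖{0, 1} = {3, 2}
boundary = {3, 2} ∖ ∅ = {3, 2}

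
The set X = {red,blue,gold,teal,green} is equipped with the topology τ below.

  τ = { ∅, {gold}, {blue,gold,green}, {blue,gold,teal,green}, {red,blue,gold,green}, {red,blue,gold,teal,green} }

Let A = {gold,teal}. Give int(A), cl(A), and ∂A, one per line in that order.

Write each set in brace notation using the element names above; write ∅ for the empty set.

int(A) = {gold}
cl(A)  = {red,blue,gold,teal,green}
∂A     = {red,blue,teal,green}

U open, U⊆A: ∅, {gold}. int(A) = ⋃ = {gold}
X∖A={red,blue,green}, int(X∖A)=∅, hence cl(A)={red,blue,gold,teal,green}
∂A: remove int from cl → {red,blue,teal,green}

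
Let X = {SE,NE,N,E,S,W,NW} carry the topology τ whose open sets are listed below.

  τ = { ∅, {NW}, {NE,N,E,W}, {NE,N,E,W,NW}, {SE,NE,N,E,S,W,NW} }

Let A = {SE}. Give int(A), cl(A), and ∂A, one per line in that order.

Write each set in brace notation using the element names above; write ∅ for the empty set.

int(A) = ∅
cl(A)  = {SE,S}
∂A     = {SE,S}

opens ⊆ A: ∅; union → int = ∅
complement {NE,N,E,S,W,NW}; its interior {NE,N,E,W,NW}; cl(A) = X∖{NE,N,E,W,NW} = {SE,S}
boundary = {SE,S} ∖ ∅ = {SE,S}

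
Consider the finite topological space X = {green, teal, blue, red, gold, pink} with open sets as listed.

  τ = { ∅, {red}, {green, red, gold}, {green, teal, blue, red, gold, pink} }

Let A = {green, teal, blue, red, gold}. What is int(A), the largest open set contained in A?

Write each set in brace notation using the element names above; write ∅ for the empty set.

{green, red, gold}

opens ⊆ A: ∅, {red}, {green, red, gold}; union → int = {green, red, gold}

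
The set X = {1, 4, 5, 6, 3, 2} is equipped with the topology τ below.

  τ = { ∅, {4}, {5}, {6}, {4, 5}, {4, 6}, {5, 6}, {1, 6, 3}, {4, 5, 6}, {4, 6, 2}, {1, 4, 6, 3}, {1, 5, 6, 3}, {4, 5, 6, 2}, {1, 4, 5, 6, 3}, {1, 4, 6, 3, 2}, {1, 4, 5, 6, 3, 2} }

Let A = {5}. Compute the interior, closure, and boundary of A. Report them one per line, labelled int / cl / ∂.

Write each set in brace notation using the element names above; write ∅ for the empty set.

int(A) = {5}
cl(A)  = {5}
∂A     = ∅

opens ⊆ A: ∅, {5}; union → int = {5}
complement {1, 4, 6, 3, 2}; its interior {1, 4, 6, 3, 2}; cl(A) = X∖{1, 4, 6, 3, 2} = {5}
boundary = {5} ∖ {5} = ∅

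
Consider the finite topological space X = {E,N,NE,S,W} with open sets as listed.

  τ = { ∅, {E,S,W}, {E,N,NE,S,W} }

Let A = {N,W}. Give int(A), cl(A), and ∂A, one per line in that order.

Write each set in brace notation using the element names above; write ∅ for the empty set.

open subsets of A: ∅; so int(A) = ∅
closure: X∖int(X∖A) = X∖∅ = {E,N,NE,S,W}
∂A = {E,N,NE,S,W} minus ∅ = {E,N,NE,S,W}

int(A) = ∅
cl(A)  = {E,N,NE,S,W}
∂A     = {E,N,NE,S,W}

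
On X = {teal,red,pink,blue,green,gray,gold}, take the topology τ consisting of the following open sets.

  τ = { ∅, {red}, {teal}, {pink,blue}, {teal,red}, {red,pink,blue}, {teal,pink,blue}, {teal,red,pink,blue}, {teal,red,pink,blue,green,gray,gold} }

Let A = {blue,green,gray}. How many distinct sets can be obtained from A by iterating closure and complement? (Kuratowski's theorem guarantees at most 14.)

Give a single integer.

closure: X∖int(X∖A) = X∖{teal,red} = {pink,blue,green,gray,gold}
Let k=closure and c=complement:
  1. A     = {blue,green,gray}
  2. kA    = {pink,blue,green,gray,gold}
  3. cA    = {teal,red,pink,gold}
  4. ckA   = {teal,red}
  5. kcA   = {teal,red,pink,blue,green,gray,gold}
  6. kckA  = {teal,red,green,gray,gold}
  7. ckcA  = ∅
  8. ckckA = {pink,blue}
— saturated at 8

8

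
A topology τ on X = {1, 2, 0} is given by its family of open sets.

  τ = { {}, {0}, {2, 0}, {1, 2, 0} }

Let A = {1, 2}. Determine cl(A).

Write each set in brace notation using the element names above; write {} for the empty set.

{1, 2}

X∖A={0}, int(X∖A)={0}, hence cl(A)={1, 2}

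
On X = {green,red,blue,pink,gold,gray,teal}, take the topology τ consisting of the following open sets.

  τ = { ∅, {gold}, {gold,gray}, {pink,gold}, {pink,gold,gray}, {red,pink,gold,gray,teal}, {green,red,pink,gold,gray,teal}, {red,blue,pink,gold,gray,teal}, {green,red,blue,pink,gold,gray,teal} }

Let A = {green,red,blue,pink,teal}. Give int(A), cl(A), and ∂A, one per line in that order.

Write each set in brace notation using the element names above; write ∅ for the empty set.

U open, U⊆A: ∅. int(A) = ⋃ = ∅
X∖A={gold,gray}, int(X∖A)={gold,gray}, hence cl(A)={green,red,blue,pink,teal}
∂A: remove int from cl → {green,red,blue,pink,teal}

int(A) = ∅
cl(A)  = {green,red,blue,pink,teal}
∂A     = {green,red,blue,pink,teal}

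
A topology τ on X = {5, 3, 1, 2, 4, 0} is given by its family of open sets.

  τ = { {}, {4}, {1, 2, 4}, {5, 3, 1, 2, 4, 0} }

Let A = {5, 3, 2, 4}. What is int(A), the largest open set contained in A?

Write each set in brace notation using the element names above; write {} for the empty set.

interior: largest open inside A is {4} (from {}, {4})

{4}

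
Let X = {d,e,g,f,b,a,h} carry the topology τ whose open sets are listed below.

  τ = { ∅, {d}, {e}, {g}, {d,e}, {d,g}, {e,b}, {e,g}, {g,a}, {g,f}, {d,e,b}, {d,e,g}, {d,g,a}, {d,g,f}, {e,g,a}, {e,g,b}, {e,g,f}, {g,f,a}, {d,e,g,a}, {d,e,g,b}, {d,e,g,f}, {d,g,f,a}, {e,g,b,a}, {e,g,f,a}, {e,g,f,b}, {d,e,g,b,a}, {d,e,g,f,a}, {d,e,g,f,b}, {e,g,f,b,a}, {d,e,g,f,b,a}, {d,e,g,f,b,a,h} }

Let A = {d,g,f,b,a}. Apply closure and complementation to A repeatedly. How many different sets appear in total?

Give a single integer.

X∖A={e,h}, int(X∖A)={e}, hence cl(A)={d,g,f,b,a,h}
Orbit (k=closure, c=complement):
  1. A     = {d,g,f,b,a}
  2. kA    = {d,g,f,b,a,h}
  3. cA    = {e,h}
  4. ckA   = {e}
  5. kcA   = {e,b,h}
  6. ckcA  = {d,g,f,a}
  7. kckcA = {d,g,f,a,h}
  8. ckckcA = {e,b}
(closed under both — stop)

8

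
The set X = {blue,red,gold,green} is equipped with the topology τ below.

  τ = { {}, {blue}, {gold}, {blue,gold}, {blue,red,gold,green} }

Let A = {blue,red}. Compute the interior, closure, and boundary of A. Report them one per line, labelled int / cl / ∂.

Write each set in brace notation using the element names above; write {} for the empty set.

int(A) = {blue}
cl(A)  = {blue,red,green}
∂A     = {red,green}

U open, U⊆A: {}, {blue}. int(A) = ⋃ = {blue}
X∖A={gold,green}, int(X∖A)={gold}, hence cl(A)={blue,red,green}
∂A: remove int from cl → {red,green}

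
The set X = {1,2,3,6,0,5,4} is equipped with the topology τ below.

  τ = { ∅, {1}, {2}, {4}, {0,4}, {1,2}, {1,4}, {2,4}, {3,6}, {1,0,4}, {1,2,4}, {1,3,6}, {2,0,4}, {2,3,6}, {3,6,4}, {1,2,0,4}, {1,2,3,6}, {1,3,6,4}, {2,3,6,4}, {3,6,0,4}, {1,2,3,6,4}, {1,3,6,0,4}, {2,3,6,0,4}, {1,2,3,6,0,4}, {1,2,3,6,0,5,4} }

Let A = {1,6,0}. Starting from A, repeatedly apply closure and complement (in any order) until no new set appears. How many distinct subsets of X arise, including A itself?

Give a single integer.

X∖A={2,3,5,4}, int(X∖A)={2,4}, hence cl(A)={1,3,6,0,5}
Orbit (k=closure, c=complement):
  1. A     = {1,6,0}
  2. kA    = {1,3,6,0,5}
  3. cA    = {2,3,5,4}
  4. ckA   = {2,4}
  5. kcA   = {2,3,6,0,5,4}
  6. kckA  = {2,0,5,4}
  7. ckcA  = {1}
  8. ckckA = {1,3,6}
  9. kckcA = {1,5}
  10. kckckA = {1,3,6,5}
  11. ckckcA = {2,3,6,0,4}
  12. ckckckA = {2,0,4}
(closed under both — stop)

12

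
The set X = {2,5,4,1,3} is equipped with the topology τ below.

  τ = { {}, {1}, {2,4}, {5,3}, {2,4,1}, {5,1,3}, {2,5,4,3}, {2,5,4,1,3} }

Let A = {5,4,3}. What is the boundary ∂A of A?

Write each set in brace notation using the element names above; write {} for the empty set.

U open, U⊆A: {}, {5,3}. int(A) = ⋃ = {5,3}
X∖A={2,1}, int(X∖A)={1}, hence cl(A)={2,5,4,3}
∂A: remove int from cl → {2,4}

{2,4}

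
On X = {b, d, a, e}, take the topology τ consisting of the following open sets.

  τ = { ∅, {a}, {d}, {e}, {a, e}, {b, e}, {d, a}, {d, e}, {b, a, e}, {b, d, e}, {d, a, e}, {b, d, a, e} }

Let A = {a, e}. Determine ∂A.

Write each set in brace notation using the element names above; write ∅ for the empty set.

{b}

U open, U⊆A: ∅, {e}, {a}, {a, e}. int(A) = ⋃ = {a, e}
X∖A={b, d}, int(X∖A)={d}, hence cl(A)={b, a, e}
∂A: remove int from cl → {b}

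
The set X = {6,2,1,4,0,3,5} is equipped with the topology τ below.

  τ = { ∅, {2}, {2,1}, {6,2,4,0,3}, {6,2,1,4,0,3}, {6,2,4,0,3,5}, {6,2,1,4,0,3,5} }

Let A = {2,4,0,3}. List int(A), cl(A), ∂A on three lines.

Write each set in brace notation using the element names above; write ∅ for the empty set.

U open, U⊆A: ∅, {2}. int(A) = ⋃ = {2}
X∖A={6,1,5}, int(X∖A)=∅, hence cl(A)={6,2,1,4,0,3,5}
∂A: remove int from cl → {6,1,4,0,3,5}

int(A) = {2}
cl(A)  = {6,2,1,4,0,3,5}
∂A     = {6,1,4,0,3,5}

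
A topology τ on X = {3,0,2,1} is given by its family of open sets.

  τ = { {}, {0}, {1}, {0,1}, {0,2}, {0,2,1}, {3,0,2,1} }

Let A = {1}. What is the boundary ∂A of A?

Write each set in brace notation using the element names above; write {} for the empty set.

{3}

interior: largest open inside A is {1} (from {}, {1})
cl via duality: int({3,0,2}) = {0,2}, so X∖{0,2} = {3,1}
cl∖int = {3}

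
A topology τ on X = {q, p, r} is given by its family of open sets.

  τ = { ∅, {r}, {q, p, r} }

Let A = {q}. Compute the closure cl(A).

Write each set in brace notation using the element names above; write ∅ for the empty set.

{q, p}

X∖A={p, r}, int(X∖A)={r}, hence cl(A)={q, p}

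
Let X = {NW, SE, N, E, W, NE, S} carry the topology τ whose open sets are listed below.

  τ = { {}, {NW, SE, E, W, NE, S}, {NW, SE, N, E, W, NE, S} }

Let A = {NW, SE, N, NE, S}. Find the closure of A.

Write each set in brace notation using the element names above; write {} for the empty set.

{NW, SE, N, E, W, NE, S}

cl via duality: int({E, W}) = {}, so X∖{} = {NW, SE, N, E, W, NE, S}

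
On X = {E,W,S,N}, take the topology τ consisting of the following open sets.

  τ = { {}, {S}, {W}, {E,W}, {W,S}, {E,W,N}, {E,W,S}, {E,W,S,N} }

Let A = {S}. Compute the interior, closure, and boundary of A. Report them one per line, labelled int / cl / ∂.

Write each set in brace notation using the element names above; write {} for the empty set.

int(A) = {S}
cl(A)  = {S}
∂A     = {}

interior: largest open inside A is {S} (from {}, {S})
cl via duality: int({E,W,N}) = {E,W,N}, so X∖{E,W,N} = {S}
cl∖int = {}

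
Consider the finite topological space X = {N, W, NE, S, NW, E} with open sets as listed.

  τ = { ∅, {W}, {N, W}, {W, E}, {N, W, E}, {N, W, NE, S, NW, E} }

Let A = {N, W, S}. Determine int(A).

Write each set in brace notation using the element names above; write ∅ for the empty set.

{N, W}

interior: largest open inside A is {N, W} (from ∅, {W}, {N, W})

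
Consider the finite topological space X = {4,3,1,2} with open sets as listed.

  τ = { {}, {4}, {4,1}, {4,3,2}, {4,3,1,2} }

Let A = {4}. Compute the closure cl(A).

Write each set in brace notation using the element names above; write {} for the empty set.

{4,3,1,2}

X∖A={3,1,2}, int(X∖A)={}, hence cl(A)={4,3,1,2}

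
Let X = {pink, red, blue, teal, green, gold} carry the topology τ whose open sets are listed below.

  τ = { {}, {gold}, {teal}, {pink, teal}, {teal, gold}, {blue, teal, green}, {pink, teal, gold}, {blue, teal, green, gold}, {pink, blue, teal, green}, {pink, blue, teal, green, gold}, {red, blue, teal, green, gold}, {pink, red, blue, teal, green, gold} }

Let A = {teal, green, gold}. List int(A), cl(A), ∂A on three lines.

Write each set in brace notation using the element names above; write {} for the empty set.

open subsets of A: {}, {gold}, {teal}, {teal, gold}; so int(A) = {teal, gold}
closure: X∖int(X∖A) = X∖{} = {pink, red, blue, teal, green, gold}
∂A = {pink, red, blue, teal, green, gold} minus {teal, gold} = {pink, red, blue, green}

int(A) = {teal, gold}
cl(A)  = {pink, red, blue, teal, green, gold}
∂A     = {pink, red, blue, green}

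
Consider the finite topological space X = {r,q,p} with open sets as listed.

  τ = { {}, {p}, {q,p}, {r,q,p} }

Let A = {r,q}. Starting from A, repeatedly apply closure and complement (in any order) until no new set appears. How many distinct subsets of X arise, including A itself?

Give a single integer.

closure: X∖int(X∖A) = X∖{p} = {r,q}
Let k=closure and c=complement:
  1. A     = {r,q}
  2. cA    = {p}
  3. kcA   = {r,q,p}
  4. ckcA  = {}
— saturated at 4

4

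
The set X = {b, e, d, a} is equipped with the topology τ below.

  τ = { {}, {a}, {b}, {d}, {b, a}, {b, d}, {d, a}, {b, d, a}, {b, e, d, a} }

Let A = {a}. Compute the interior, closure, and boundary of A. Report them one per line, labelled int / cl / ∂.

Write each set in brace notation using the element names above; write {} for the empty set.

U open, U⊆A: {}, {a}. int(A) = ⋃ = {a}
X∖A={b, e, d}, int(X∖A)={b, d}, hence cl(A)={e, a}
∂A: remove int from cl → {e}

int(A) = {a}
cl(A)  = {e, a}
∂A     = {e}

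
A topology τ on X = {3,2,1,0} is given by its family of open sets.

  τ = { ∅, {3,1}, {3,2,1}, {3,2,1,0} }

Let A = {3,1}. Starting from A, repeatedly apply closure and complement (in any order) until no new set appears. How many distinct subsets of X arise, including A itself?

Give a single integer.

complement {2,0}; its interior ∅; cl(A) = X∖∅ = {3,2,1,0}
With k = closure, c = complement:
  1. A     = {3,1}
  2. kA    = {3,2,1,0}
  3. cA    = {2,0}
  4. ckA   = ∅
k, c of each give nothing new

4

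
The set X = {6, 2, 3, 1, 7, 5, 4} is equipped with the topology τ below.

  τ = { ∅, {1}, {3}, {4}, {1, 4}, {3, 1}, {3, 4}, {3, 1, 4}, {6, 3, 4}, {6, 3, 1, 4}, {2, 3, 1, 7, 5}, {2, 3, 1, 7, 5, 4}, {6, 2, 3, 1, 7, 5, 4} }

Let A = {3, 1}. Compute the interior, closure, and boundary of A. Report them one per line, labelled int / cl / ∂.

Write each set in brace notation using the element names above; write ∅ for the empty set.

U open, U⊆A: ∅, {3}, {1}, {3, 1}. int(A) = ⋃ = {3, 1}
X∖A={6, 2, 7, 5, 4}, int(X∖A)={4}, hence cl(A)={6, 2, 3, 1, 7, 5}
∂A: remove int from cl → {6, 2, 7, 5}

int(A) = {3, 1}
cl(A)  = {6, 2, 3, 1, 7, 5}
∂A     = {6, 2, 7, 5}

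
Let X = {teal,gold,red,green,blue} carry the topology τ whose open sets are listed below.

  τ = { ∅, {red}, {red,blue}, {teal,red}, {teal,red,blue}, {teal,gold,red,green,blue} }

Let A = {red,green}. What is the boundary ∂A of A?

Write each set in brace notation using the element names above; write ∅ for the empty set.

interior: largest open inside A is {red} (from ∅, {red})
cl via duality: int({teal,gold,blue}) = ∅, so X∖∅ = {teal,gold,red,green,blue}
cl∖int = {teal,gold,green,blue}

{teal,gold,green,blue}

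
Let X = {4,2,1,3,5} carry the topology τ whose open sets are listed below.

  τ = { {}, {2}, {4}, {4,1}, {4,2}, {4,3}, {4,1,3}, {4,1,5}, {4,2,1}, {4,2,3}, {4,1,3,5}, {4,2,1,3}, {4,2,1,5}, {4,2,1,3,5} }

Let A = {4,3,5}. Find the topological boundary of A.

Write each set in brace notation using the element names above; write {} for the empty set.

{1,5}

interior: largest open inside A is {4,3} (from {}, {4}, {4,3})
cl via duality: int({2,1}) = {2}, so X∖{2} = {4,1,3,5}
cl∖int = {1,5}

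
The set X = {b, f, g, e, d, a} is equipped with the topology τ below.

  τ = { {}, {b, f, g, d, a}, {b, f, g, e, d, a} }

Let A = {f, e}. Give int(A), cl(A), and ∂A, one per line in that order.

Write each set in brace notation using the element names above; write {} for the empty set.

opens ⊆ A: {}; union → int = {}
complement {b, g, d, a}; its interior {}; cl(A) = X∖{} = {b, f, g, e, d, a}
boundary = {b, f, g, e, d, a} ∖ {} = {b, f, g, e, d, a}

int(A) = {}
cl(A)  = {b, f, g, e, d, a}
∂A     = {b, f, g, e, d, a}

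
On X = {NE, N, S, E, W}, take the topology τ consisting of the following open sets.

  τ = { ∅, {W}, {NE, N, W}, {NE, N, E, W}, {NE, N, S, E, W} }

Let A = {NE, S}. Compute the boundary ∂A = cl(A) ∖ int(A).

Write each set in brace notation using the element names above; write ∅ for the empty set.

{NE, N, S, E}

open subsets of A: ∅; so int(A) = ∅
closure: X∖int(X∖A) = X∖{W} = {NE, N, S, E}
∂A = {NE, N, S, E} minus ∅ = {NE, N, S, E}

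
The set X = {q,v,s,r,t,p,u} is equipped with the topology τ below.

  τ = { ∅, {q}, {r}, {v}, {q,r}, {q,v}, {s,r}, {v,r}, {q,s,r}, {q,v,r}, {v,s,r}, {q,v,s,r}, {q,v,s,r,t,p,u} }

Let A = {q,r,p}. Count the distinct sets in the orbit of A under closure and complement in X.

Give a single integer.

cl via duality: int({v,s,t,u}) = {v}, so X∖{v} = {q,s,r,t,p,u}
Write k for closure, c for complement:
  1. A     = {q,r,p}
  2. kA    = {q,s,r,t,p,u}
  3. cA    = {v,s,t,u}
  4. ckA   = {v}
  5. kcA   = {v,s,t,p,u}
  6. kckA  = {v,t,p,u}
  7. ckcA  = {q,r}
  8. ckckA = {q,s,r}
applying k or c yields no new set

8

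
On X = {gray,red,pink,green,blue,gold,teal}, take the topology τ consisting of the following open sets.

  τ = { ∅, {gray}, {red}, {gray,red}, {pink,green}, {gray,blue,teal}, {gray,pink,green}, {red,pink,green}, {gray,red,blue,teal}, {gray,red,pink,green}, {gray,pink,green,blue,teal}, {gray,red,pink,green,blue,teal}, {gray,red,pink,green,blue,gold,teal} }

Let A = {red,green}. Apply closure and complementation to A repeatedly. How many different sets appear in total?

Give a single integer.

closure: X∖int(X∖A) = X∖{gray,blue,teal} = {red,pink,green,gold}
Let k=closure and c=complement:
  1. A     = {red,green}
  2. kA    = {red,pink,green,gold}
  3. cA    = {gray,pink,blue,gold,teal}
  4. ckA   = {gray,blue,teal}
  5. kcA   = {gray,pink,green,blue,gold,teal}
  6. kckA  = {gray,blue,gold,teal}
  7. ckcA  = {red}
  8. ckckA = {red,pink,green}
  9. kckcA = {red,gold}
  10. ckckcA = {gray,pink,green,blue,teal}
— saturated at 10

10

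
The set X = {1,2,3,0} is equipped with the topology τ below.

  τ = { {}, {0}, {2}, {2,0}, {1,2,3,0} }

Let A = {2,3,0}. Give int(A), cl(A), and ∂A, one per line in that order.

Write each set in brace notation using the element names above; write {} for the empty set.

open subsets of A: {}, {2}, {0}, {2,0}; so int(A) = {2,0}
closure: X∖int(X∖A) = X∖{} = {1,2,3,0}
∂A = {1,2,3,0} minus {2,0} = {1,3}

int(A) = {2,0}
cl(A)  = {1,2,3,0}
∂A     = {1,3}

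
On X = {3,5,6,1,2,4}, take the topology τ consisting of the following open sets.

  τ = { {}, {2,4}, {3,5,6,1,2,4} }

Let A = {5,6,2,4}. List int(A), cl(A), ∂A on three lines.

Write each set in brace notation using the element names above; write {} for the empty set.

int(A) = {2,4}
cl(A)  = {3,5,6,1,2,4}
∂A     = {3,5,6,1}

U open, U⊆A: {}, {2,4}. int(A) = ⋃ = {2,4}
X∖A={3,1}, int(X∖A)={}, hence cl(A)={3,5,6,1,2,4}
∂A: remove int from cl → {3,5,6,1}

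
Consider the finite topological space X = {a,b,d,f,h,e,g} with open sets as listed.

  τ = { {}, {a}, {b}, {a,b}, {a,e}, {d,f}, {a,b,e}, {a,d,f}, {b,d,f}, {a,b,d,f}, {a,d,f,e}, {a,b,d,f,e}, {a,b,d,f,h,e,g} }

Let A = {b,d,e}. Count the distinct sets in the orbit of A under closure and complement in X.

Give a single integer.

complement {a,f,h,g}; its interior {a}; cl(A) = X∖{a} = {b,d,f,h,e,g}
With k = closure, c = complement:
  1. A     = {b,d,e}
  2. kA    = {b,d,f,h,e,g}
  3. cA    = {a,f,h,g}
  4. ckA   = {a}
  5. kcA   = {a,d,f,h,e,g}
  6. kckA  = {a,h,e,g}
  7. ckcA  = {b}
  8. ckckA = {b,d,f}
  9. kckcA = {b,h,g}
  10. kckckA = {b,d,f,h,g}
  11. ckckcA = {a,d,f,e}
  12. ckckckA = {a,e}
k, c of each give nothing new

12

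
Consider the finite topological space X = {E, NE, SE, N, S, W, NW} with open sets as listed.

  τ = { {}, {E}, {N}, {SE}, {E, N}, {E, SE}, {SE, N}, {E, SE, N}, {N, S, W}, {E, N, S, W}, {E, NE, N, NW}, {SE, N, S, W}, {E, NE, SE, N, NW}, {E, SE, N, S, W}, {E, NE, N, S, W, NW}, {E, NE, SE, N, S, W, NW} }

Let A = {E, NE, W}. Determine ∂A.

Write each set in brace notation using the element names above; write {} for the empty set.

open subsets of A: {}, {E}; so int(A) = {E}
closure: X∖int(X∖A) = X∖{SE, N} = {E, NE, S, W, NW}
∂A = {E, NE, S, W, NW} minus {E} = {NE, S, W, NW}

{NE, S, W, NW}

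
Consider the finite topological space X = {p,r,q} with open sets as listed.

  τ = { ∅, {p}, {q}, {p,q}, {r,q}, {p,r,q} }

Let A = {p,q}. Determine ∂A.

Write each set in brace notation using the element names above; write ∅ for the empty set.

U open, U⊆A: ∅, {q}, {p}, {p,q}. int(A) = ⋃ = {p,q}
X∖A={r}, int(X∖A)=∅, hence cl(A)={p,r,q}
∂A: remove int from cl → {r}

{r}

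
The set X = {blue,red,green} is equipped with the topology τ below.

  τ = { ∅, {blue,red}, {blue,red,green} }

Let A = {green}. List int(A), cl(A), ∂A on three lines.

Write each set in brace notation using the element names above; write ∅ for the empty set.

int(A) = ∅
cl(A)  = {green}
∂A     = {green}

opens ⊆ A: ∅; union → int = ∅
complement {blue,red}; its interior {blue,red}; cl(A) = X∖{blue,red} = {green}
boundary = {green} ∖ ∅ = {green}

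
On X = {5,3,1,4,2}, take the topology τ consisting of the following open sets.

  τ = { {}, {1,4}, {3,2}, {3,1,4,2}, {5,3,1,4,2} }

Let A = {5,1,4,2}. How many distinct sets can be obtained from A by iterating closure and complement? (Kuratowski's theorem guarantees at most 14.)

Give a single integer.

8

cl via duality: int({3}) = {}, so X∖{} = {5,3,1,4,2}
Write k for closure, c for complement:
  1. A     = {5,1,4,2}
  2. kA    = {5,3,1,4,2}
  3. cA    = {3}
  4. ckA   = {}
  5. kcA   = {5,3,2}
  6. ckcA  = {1,4}
  7. kckcA = {5,1,4}
  8. ckckcA = {3,2}
applying k or c yields no new set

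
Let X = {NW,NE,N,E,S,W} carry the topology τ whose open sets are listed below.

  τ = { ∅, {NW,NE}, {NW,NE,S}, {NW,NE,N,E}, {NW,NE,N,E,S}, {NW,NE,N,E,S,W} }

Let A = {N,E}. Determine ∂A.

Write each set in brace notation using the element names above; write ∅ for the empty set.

opens ⊆ A: ∅; union → int = ∅
complement {NW,NE,S,W}; its interior {NW,NE,S}; cl(A) = X∖{NW,NE,S} = {N,E,W}
boundary = {N,E,W} ∖ ∅ = {N,E,W}

{N,E,W}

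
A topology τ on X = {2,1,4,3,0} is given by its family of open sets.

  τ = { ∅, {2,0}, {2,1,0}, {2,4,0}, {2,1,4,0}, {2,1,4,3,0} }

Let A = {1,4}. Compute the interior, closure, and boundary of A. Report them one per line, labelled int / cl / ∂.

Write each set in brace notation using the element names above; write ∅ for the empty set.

U open, U⊆A: ∅. int(A) = ⋃ = ∅
X∖A={2,3,0}, int(X∖A)={2,0}, hence cl(A)={1,4,3}
∂A: remove int from cl → {1,4,3}

int(A) = ∅
cl(A)  = {1,4,3}
∂A     = {1,4,3}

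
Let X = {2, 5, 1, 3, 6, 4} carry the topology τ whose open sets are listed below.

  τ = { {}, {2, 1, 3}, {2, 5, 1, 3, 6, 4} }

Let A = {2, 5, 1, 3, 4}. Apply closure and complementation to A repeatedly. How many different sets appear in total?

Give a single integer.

6

closure: X∖int(X∖A) = X∖{} = {2, 5, 1, 3, 6, 4}
Let k=closure and c=complement:
  1. A     = {2, 5, 1, 3, 4}
  2. kA    = {2, 5, 1, 3, 6, 4}
  3. cA    = {6}
  4. ckA   = {}
  5. kcA   = {5, 6, 4}
  6. ckcA  = {2, 1, 3}
— saturated at 6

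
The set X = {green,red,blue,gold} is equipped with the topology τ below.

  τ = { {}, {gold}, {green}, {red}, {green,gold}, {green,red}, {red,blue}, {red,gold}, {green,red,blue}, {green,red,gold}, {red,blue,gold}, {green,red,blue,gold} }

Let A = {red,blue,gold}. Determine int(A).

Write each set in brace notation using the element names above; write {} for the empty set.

{red,blue,gold}

U open, U⊆A: {}, {red}, {gold}, {red,gold}, {red,blue}, {red,blue,gold}. int(A) = ⋃ = {red,blue,gold}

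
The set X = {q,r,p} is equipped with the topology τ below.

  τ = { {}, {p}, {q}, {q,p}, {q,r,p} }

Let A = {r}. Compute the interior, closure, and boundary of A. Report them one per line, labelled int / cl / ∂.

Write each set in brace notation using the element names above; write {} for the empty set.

interior: largest open inside A is {} (from {})
cl via duality: int({q,p}) = {q,p}, so X∖{q,p} = {r}
cl∖int = {r}

int(A) = {}
cl(A)  = {r}
∂A     = {r}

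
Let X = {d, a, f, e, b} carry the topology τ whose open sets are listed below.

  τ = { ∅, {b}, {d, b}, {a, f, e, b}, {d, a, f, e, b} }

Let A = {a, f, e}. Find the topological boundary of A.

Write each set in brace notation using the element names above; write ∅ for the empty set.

interior: largest open inside A is ∅ (from ∅)
cl via duality: int({d, b}) = {d, b}, so X∖{d, b} = {a, f, e}
cl∖int = {a, f, e}

{a, f, e}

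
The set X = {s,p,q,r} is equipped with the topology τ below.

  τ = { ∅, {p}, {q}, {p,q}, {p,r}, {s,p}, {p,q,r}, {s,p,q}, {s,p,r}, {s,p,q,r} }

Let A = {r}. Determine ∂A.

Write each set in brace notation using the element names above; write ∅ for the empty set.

{r}

opens ⊆ A: ∅; union → int = ∅
complement {s,p,q}; its interior {s,p,q}; cl(A) = X∖{s,p,q} = {r}
boundary = {r} ∖ ∅ = {r}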